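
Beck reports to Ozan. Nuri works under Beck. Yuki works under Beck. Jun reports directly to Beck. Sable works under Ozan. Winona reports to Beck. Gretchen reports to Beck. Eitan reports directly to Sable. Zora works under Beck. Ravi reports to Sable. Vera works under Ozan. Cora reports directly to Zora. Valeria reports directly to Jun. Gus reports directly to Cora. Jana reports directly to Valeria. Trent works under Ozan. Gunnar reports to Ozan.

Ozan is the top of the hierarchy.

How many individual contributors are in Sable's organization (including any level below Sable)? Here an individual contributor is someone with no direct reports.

2

The people in Sable's organization with no one reporting to them are Ravi, Eitan. That is 2.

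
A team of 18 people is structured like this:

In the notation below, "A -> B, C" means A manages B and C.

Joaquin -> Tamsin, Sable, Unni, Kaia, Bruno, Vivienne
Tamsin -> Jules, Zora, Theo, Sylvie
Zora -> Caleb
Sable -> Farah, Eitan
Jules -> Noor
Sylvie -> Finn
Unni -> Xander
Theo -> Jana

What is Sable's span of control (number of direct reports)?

Sable directly manages Farah, Eitan. That is 2 direct reports.

2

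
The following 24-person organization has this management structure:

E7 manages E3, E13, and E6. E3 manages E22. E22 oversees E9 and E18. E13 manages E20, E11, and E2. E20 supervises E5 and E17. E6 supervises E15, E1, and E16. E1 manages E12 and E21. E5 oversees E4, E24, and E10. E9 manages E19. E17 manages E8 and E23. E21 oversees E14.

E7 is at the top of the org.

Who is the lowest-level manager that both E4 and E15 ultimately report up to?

E4's chain of managers is E5, E20, E13, E7. E15's chain of managers is E6, E7. The first manager that appears in both chains is E7.

E7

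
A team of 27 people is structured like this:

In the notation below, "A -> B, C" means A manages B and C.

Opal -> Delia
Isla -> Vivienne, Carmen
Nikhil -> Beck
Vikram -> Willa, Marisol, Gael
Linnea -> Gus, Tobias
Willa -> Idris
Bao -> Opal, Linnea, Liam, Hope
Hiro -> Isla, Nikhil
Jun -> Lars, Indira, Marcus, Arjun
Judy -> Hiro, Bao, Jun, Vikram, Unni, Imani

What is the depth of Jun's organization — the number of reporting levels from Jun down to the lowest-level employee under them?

1

The longest chain under Jun runs Jun → Arjun, which is 1 level below Jun.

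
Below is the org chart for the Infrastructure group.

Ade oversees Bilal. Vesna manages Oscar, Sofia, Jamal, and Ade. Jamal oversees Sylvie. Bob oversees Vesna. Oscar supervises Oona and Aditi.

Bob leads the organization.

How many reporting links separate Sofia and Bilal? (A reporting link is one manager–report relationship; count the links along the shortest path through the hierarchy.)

3

Sofia is 1 level below Vesna, and Bilal is 2 levels below Vesna (their lowest common manager). The shortest path runs up from Sofia to Vesna and back down to Bilal: 1 + 2 = 3 links.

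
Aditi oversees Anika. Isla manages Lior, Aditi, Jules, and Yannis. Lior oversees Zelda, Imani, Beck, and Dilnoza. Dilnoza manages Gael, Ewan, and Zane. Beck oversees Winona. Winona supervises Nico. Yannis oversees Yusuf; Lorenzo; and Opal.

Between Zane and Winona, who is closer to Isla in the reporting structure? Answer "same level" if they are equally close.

same level

Both Zane and Winona are 3 levels below Isla.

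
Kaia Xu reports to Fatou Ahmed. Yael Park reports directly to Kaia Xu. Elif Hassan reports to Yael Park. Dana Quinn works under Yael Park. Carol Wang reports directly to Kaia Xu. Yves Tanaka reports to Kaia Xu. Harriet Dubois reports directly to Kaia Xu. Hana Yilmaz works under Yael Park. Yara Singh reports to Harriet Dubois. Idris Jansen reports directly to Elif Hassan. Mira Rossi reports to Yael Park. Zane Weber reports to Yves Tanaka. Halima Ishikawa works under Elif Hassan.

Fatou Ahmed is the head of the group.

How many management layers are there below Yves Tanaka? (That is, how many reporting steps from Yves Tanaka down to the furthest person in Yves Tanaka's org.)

The longest chain under Yves Tanaka runs Yves Tanaka → Zane Weber, which is 1 level below Yves Tanaka.

1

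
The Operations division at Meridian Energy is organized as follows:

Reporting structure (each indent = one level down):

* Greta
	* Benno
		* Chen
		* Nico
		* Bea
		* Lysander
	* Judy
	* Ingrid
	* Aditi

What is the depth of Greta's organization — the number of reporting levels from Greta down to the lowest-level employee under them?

The longest chain under Greta runs Greta → Benno → Lysander, which is 2 levels below Greta.

2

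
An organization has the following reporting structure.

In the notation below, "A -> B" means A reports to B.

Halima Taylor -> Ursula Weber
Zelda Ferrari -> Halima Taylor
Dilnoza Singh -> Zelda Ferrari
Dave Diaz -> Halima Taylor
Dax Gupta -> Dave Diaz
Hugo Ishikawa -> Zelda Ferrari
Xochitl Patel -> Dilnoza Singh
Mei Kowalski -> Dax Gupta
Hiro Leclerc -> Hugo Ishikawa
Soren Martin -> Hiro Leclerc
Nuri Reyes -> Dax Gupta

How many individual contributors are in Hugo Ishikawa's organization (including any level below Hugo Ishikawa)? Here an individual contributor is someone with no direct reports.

The only person in Hugo Ishikawa's organization with no one reporting to them is Soren Martin. That is 1.

1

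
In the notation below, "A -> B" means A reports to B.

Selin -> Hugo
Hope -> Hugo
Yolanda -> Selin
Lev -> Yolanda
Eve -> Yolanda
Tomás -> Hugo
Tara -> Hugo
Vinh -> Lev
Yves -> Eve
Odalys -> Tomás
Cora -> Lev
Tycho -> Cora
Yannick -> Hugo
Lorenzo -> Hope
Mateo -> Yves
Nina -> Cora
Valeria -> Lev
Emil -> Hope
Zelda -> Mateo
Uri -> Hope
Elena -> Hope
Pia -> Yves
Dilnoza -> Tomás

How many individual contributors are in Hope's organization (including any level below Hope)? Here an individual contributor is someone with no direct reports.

4

The people in Hope's organization with no one reporting to them are Elena, Uri, Emil, Lorenzo. That is 4.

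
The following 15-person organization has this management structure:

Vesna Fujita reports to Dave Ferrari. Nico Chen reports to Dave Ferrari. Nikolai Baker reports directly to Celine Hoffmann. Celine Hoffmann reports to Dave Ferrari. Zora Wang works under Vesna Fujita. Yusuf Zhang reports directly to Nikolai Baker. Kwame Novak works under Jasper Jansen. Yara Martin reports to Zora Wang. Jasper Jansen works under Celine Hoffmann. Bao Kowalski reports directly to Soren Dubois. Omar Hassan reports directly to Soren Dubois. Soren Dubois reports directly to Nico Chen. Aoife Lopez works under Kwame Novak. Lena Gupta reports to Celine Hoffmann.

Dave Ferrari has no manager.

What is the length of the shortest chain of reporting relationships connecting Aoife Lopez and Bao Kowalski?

Aoife Lopez is 4 levels below Dave Ferrari, and Bao Kowalski is 3 levels below Dave Ferrari (their lowest common manager). The shortest path runs up from Aoife Lopez to Dave Ferrari and back down to Bao Kowalski: 4 + 3 = 7 links.

7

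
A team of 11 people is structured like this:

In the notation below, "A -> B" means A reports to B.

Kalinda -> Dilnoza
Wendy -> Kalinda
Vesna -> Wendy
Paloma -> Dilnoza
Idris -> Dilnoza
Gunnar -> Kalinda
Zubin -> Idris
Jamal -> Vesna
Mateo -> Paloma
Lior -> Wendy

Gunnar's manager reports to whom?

Gunnar reports to Kalinda, and Kalinda reports to Dilnoza. So Gunnar's skip-level manager is Dilnoza.

Dilnoza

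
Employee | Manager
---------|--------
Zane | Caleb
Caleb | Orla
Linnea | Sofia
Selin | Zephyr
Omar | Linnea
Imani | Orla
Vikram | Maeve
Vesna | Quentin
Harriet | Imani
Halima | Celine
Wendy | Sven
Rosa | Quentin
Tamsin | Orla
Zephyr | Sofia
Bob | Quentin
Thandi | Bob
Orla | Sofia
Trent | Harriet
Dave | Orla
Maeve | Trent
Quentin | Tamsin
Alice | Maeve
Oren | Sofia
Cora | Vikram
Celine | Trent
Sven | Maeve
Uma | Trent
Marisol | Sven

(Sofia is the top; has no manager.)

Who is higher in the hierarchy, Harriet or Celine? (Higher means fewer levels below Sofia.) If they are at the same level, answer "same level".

Harriet is 3 levels below Sofia; Celine is 5. Harriet is higher.

Harriet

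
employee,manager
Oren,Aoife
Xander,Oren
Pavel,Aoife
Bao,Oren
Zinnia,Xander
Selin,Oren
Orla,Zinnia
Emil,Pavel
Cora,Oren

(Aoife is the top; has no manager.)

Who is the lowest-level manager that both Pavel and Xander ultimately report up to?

Aoife

Pavel's chain of managers is Aoife. Xander's chain of managers is Oren, Aoife. The first manager that appears in both chains is Aoife.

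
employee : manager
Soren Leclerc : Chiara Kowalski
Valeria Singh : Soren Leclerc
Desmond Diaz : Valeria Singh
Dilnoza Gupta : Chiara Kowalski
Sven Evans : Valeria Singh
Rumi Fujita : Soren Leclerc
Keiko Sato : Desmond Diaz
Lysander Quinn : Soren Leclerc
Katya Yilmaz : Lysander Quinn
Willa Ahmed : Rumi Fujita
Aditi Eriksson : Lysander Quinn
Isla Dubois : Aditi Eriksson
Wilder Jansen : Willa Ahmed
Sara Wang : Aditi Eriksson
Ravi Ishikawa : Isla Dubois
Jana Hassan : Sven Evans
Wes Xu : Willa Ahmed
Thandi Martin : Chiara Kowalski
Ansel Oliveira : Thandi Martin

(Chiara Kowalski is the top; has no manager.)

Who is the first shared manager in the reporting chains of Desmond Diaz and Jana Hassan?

Desmond Diaz's chain of managers is Valeria Singh, Soren Leclerc, Chiara Kowalski. Jana Hassan's chain of managers is Sven Evans, Valeria Singh, Soren Leclerc, Chiara Kowalski. The first manager that appears in both chains is Valeria Singh.

Valeria Singh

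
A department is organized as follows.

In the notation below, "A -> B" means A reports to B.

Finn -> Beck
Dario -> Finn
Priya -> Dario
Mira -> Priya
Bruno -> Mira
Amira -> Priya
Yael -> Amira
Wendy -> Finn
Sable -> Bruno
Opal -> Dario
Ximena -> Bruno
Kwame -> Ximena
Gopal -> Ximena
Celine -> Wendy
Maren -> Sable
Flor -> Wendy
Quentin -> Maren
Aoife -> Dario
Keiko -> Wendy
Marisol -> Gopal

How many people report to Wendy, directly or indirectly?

Wendy directly manages Celine, Flor, Keiko. Celine has no reports. Flor has no reports. Keiko has no reports. So Wendy's organization is 3 direct reports plus everyone under them: 1 + 1 + 1 = 3.

3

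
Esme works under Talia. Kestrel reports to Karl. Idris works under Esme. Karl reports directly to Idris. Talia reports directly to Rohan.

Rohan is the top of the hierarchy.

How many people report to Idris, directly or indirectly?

Idris directly manages Karl. Under Karl: Kestrel (1). That's 2 in total.

2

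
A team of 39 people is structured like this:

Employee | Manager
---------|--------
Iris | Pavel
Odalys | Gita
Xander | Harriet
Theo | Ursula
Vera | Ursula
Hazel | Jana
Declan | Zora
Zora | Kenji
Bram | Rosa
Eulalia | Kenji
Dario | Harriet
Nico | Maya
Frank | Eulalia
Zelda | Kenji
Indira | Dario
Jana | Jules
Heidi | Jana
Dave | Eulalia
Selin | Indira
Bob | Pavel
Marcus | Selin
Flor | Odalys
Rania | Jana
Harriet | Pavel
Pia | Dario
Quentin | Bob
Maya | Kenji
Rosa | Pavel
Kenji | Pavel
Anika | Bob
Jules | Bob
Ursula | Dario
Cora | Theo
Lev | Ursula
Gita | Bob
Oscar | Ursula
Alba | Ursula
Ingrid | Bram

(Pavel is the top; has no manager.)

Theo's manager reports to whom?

Dario

Theo reports to Ursula, and Ursula reports to Dario. So Theo's skip-level manager is Dario.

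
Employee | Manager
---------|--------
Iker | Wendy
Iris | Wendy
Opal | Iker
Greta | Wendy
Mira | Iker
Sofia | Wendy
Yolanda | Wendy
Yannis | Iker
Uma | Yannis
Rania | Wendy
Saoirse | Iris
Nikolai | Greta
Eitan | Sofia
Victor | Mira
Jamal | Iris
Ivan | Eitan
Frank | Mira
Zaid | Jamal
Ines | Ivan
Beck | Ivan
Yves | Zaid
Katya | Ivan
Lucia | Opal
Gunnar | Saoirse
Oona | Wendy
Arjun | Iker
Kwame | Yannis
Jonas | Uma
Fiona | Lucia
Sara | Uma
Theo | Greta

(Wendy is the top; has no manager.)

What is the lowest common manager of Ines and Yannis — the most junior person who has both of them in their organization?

Ines's chain of managers is Ivan, Eitan, Sofia, Wendy. Yannis's chain of managers is Iker, Wendy. The first manager that appears in both chains is Wendy.

Wendy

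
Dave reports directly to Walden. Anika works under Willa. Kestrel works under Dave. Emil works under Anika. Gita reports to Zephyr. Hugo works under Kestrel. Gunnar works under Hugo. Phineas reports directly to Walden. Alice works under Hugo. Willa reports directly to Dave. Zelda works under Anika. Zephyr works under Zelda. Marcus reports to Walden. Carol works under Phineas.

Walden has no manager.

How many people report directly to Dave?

2

Dave directly manages Willa, Kestrel. That is 2 direct reports.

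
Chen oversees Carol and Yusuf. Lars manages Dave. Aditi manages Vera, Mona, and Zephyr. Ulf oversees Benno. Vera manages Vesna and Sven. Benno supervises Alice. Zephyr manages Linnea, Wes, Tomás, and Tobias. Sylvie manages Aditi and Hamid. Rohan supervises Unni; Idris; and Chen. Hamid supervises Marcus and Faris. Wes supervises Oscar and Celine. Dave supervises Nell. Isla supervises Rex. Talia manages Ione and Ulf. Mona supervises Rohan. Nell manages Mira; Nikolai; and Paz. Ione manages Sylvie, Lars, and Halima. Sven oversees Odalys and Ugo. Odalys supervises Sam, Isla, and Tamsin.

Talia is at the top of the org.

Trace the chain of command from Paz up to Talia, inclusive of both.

Paz reports to Nell. Nell reports to Dave. Dave reports to Lars. Lars reports to Ione. Ione reports to Talia. Talia is at the top.

Paz -> Nell -> Dave -> Lars -> Ione -> Talia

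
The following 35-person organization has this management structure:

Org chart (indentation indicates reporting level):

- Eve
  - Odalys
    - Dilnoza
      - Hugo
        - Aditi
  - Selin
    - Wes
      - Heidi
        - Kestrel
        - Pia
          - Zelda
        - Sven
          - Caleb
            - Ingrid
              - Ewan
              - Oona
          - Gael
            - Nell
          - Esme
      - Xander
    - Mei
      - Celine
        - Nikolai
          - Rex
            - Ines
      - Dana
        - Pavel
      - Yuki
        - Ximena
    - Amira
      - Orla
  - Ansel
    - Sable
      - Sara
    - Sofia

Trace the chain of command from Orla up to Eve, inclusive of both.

Orla reports to Amira. Amira reports to Selin. Selin reports to Eve. Eve is at the top.

Orla -> Amira -> Selin -> Eve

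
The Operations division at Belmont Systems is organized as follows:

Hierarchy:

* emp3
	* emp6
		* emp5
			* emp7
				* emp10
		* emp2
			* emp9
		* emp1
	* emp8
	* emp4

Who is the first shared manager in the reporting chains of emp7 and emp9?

emp6

emp7's chain of managers is emp5, emp6, emp3. emp9's chain of managers is emp2, emp6, emp3. The first manager that appears in both chains is emp6.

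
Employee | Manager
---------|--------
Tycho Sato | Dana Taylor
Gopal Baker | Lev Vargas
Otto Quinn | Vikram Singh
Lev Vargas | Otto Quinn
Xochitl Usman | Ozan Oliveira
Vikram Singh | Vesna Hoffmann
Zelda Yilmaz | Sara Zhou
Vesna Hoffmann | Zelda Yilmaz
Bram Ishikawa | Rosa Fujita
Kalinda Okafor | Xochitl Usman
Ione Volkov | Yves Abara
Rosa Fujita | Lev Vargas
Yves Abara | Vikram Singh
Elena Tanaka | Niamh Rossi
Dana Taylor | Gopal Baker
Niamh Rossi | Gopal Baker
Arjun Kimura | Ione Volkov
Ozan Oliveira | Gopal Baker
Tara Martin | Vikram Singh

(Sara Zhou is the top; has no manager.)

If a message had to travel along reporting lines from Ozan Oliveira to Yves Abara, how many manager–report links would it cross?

Ozan Oliveira is 4 levels below Vikram Singh, and Yves Abara is 1 level below Vikram Singh (their lowest common manager). The shortest path runs up from Ozan Oliveira to Vikram Singh and back down to Yves Abara: 4 + 1 = 5 links.

5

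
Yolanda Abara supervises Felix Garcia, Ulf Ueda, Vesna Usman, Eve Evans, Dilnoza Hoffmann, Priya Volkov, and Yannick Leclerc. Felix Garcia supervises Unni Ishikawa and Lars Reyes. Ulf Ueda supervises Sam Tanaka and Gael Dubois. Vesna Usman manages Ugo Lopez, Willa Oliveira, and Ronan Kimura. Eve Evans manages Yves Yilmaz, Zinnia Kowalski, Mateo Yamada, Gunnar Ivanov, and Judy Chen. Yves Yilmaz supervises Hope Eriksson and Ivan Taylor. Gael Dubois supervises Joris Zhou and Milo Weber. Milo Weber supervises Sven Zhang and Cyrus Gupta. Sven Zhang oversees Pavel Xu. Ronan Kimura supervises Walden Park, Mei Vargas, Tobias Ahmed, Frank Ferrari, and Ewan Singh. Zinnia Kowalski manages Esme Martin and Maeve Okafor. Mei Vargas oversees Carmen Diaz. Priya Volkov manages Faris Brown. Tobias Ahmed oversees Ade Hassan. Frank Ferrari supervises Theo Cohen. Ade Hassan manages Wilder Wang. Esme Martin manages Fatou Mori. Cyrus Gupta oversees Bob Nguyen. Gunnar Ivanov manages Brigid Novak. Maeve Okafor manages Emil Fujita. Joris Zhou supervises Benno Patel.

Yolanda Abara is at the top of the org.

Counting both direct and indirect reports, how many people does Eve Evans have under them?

12

Eve Evans directly manages Yves Yilmaz, Zinnia Kowalski, Mateo Yamada, Gunnar Ivanov, Judy Chen. Under Yves Yilmaz: Ivan Taylor, Hope Eriksson (2). Under Zinnia Kowalski: Maeve Okafor, Emil Fujita, Esme Martin, Fatou Mori (4). Mateo Yamada has no reports. Under Gunnar Ivanov: Brigid Novak (1). Judy Chen has no reports. So Eve Evans's organization is 5 direct reports plus everyone under them: 3 + 5 + 1 + 2 + 1 = 12.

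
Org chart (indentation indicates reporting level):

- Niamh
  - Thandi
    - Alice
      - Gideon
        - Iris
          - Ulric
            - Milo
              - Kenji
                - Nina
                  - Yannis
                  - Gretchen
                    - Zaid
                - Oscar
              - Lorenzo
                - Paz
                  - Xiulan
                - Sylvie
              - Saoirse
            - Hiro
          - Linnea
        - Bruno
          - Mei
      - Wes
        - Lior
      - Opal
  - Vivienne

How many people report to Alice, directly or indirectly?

22

Alice directly manages Gideon, Wes, Opal. Under Gideon: Bruno, Mei, Iris, Linnea, Ulric, Hiro, Milo, Saoirse, Lorenzo, Sylvie, Paz, Xiulan, Kenji, Oscar, Nina, Gretchen, Zaid, Yannis (18). Under Wes: Lior (1). Opal has no reports. So Alice's organization is 3 direct reports plus everyone under them: 19 + 2 + 1 = 22.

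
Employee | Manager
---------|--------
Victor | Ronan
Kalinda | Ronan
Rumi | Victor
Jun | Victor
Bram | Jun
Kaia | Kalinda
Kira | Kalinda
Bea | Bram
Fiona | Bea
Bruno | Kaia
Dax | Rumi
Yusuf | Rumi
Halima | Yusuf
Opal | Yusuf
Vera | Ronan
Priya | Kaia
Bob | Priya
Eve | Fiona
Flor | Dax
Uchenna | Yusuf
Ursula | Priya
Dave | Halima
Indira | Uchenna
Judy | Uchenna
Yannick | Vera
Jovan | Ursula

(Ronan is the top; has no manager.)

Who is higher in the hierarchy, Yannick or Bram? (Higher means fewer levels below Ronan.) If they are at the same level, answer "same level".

Yannick

Yannick is 2 levels below Ronan; Bram is 3. Yannick is higher.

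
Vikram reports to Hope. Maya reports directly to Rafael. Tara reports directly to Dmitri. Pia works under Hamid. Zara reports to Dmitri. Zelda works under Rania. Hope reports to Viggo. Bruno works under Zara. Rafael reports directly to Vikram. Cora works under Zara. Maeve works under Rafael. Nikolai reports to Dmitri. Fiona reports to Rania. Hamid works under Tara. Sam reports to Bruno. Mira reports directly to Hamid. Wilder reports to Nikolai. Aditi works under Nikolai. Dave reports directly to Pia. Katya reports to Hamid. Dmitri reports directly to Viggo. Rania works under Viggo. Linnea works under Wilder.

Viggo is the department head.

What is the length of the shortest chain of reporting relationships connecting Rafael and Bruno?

6

Rafael is 3 levels below Viggo, and Bruno is 3 levels below Viggo (their lowest common manager). The shortest path runs up from Rafael to Viggo and back down to Bruno: 3 + 3 = 6 links.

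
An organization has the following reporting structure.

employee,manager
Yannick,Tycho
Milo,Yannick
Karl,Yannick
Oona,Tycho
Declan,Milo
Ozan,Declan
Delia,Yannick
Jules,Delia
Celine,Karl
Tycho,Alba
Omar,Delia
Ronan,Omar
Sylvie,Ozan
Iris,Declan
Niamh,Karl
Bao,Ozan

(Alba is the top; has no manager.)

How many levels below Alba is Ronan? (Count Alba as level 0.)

5

Chain from Ronan up to Alba: Ronan → Omar → Delia → Yannick → Tycho → Alba. That is 5 steps up, so Ronan is 5 levels below Alba.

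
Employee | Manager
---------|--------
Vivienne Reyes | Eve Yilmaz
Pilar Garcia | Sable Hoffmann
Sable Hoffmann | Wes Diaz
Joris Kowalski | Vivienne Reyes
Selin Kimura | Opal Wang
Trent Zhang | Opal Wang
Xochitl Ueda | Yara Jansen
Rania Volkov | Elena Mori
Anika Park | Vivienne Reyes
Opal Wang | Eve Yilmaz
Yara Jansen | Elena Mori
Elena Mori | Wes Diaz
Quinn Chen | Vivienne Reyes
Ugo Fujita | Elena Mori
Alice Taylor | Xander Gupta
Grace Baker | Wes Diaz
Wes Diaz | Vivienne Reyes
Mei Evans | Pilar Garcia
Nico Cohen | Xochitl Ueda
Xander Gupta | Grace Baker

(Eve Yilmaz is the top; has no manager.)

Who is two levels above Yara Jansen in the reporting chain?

Wes Diaz

Yara Jansen reports to Elena Mori, and Elena Mori reports to Wes Diaz. So Yara Jansen's skip-level manager is Wes Diaz.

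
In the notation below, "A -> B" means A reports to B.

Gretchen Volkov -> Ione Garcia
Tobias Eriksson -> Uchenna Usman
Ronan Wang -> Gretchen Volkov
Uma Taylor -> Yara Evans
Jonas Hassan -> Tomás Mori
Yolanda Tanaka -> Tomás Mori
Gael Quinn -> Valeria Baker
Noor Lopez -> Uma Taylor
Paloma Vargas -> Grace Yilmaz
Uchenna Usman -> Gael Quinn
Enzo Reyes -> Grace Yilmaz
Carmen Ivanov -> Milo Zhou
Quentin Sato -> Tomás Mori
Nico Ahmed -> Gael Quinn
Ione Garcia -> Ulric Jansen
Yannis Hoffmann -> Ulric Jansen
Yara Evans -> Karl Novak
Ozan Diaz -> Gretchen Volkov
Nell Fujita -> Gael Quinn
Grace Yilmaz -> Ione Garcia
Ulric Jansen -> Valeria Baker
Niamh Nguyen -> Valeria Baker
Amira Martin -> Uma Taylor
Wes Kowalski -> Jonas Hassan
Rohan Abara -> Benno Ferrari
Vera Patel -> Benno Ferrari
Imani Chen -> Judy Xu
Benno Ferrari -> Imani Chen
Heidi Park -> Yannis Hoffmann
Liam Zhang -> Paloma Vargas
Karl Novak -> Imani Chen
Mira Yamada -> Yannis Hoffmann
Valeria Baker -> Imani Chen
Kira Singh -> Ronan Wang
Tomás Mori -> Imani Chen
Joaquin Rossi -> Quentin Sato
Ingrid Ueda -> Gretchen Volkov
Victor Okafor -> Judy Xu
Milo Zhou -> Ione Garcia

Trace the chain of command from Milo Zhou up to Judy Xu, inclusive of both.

Milo Zhou reports to Ione Garcia. Ione Garcia reports to Ulric Jansen. Ulric Jansen reports to Valeria Baker. Valeria Baker reports to Imani Chen. Imani Chen reports to Judy Xu. Judy Xu is at the top.

Milo Zhou -> Ione Garcia -> Ulric Jansen -> Valeria Baker -> Imani Chen -> Judy Xu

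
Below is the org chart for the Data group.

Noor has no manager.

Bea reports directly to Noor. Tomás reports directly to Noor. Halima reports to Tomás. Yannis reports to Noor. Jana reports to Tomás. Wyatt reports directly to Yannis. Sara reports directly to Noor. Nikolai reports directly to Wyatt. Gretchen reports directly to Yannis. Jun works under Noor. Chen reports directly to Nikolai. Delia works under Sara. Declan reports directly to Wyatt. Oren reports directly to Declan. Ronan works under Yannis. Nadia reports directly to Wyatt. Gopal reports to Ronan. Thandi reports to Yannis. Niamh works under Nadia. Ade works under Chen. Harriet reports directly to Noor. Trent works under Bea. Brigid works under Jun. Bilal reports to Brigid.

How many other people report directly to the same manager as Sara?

5

Sara reports to Noor. Noor's other direct reports are Bea, Tomás, Yannis, Jun, Harriet — 5 peers.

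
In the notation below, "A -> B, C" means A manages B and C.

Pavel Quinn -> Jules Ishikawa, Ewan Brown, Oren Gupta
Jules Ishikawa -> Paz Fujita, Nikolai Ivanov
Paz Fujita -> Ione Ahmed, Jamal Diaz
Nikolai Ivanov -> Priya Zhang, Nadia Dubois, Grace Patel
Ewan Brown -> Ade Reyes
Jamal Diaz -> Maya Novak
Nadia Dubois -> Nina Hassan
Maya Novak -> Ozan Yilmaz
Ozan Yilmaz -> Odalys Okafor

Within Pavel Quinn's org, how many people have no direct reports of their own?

7

The people in Pavel Quinn's organization with no one reporting to them are Oren Gupta, Ade Reyes, Grace Patel, Nina Hassan, Priya Zhang, Odalys Okafor, Ione Ahmed. That is 7.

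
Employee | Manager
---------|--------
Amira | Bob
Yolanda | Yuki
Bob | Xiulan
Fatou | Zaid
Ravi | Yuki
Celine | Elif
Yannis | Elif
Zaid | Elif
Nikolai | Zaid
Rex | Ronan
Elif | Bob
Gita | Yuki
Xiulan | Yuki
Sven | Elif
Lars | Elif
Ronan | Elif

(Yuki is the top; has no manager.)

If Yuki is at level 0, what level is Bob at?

2

Chain from Bob up to Yuki: Bob → Xiulan → Yuki. That is 2 steps up, so Bob is 2 levels below Yuki.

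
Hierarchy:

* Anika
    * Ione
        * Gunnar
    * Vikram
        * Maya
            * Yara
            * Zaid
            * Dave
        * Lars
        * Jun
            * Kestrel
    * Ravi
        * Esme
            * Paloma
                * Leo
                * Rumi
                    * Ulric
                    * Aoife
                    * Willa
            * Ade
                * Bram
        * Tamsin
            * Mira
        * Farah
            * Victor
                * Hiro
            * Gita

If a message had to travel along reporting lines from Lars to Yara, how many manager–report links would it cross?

3

Lars is 1 level below Vikram, and Yara is 2 levels below Vikram (their lowest common manager). The shortest path runs up from Lars to Vikram and back down to Yara: 1 + 2 = 3 links.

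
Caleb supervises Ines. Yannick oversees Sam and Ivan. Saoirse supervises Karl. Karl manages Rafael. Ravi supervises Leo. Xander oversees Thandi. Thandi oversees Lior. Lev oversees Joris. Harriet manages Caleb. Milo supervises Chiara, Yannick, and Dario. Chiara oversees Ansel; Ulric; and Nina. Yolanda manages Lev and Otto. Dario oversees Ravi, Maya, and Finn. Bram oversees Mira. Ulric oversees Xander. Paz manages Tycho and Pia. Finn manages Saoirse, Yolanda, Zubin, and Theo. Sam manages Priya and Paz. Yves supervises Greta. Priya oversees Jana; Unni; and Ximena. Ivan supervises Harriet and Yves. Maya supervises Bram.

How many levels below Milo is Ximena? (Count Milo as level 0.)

4

Chain from Ximena up to Milo: Ximena → Priya → Sam → Yannick → Milo. That is 4 steps up, so Ximena is 4 levels below Milo.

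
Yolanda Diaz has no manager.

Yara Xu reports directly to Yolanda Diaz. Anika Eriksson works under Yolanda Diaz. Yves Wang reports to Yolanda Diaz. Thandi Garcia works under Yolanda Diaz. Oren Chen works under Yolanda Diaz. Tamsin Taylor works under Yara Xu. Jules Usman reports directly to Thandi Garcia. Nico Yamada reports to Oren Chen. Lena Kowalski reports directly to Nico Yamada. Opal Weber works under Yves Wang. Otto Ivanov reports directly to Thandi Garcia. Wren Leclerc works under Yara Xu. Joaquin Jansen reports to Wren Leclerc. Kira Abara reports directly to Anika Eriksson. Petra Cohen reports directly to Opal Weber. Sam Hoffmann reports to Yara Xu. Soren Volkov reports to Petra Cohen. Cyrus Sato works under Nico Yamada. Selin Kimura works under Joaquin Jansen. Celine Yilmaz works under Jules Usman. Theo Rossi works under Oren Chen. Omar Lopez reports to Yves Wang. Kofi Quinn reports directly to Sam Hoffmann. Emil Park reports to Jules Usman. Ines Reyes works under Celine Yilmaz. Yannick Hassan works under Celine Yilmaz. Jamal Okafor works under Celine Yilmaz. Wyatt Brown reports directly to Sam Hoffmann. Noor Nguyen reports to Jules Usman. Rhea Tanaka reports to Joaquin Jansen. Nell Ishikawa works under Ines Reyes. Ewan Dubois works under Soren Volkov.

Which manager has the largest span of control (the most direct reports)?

Yolanda Diaz

Direct-report counts: Yolanda Diaz has 5; Oren Chen has 2; Nico Yamada has 2; Thandi Garcia has 2; Jules Usman has 3; Celine Yilmaz has 3; Ines Reyes has 1; Yves Wang has 2; Opal Weber has 1; Petra Cohen has 1; Soren Volkov has 1; Anika Eriksson has 1; Yara Xu has 3; Sam Hoffmann has 2; Wren Leclerc has 1; Joaquin Jansen has 2. The largest is 5, held by Yolanda Diaz.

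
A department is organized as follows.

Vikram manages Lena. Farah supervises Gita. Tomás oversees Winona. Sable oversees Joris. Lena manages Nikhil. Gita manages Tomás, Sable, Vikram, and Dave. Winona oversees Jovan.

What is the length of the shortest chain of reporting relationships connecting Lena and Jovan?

5

Lena is 2 levels below Gita, and Jovan is 3 levels below Gita (their lowest common manager). The shortest path runs up from Lena to Gita and back down to Jovan: 2 + 3 = 5 links.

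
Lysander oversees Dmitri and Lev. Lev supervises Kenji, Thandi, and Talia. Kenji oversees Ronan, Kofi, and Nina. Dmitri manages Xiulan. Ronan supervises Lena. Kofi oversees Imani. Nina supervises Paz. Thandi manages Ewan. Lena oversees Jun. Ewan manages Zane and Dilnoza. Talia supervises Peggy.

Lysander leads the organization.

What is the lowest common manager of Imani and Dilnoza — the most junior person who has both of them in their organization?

Imani's chain of managers is Kofi, Kenji, Lev, Lysander. Dilnoza's chain of managers is Ewan, Thandi, Lev, Lysander. The first manager that appears in both chains is Lev.

Lev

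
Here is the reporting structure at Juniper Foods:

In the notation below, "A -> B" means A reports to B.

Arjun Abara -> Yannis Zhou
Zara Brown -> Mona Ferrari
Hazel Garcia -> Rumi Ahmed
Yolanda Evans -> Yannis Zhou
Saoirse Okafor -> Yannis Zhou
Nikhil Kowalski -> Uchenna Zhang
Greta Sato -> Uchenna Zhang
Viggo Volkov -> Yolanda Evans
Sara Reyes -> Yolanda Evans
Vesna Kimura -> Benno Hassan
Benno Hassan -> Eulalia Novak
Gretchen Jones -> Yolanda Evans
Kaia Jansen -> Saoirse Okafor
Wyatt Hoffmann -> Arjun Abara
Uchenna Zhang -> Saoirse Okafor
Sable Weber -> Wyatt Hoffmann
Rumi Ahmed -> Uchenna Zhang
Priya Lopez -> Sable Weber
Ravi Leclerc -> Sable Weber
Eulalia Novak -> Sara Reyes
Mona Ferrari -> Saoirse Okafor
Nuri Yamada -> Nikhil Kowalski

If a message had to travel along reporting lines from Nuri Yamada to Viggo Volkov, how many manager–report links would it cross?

Nuri Yamada is 4 levels below Yannis Zhou, and Viggo Volkov is 2 levels below Yannis Zhou (their lowest common manager). The shortest path runs up from Nuri Yamada to Yannis Zhou and back down to Viggo Volkov: 4 + 2 = 6 links.

6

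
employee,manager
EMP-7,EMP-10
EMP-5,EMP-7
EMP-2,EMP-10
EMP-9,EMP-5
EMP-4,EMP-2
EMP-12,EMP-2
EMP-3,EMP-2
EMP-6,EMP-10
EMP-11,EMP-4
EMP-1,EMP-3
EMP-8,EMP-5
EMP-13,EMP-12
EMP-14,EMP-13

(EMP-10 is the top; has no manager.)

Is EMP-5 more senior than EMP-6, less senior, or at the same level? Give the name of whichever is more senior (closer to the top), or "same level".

EMP-6

EMP-5 is 2 levels below EMP-10; EMP-6 is 1. EMP-6 is higher.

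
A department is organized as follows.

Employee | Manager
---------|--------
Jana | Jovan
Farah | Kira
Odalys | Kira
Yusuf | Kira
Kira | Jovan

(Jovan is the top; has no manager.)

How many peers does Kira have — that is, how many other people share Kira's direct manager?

Kira reports to Jovan. Jovan's other direct reports are Jana — 1 peer.

1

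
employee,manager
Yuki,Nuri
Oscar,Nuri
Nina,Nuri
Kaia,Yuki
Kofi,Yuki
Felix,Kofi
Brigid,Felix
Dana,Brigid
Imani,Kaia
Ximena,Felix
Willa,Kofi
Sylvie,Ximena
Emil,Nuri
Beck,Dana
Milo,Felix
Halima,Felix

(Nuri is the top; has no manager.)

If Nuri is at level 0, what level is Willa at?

3

Chain from Willa up to Nuri: Willa → Kofi → Yuki → Nuri. That is 3 steps up, so Willa is 3 levels below Nuri.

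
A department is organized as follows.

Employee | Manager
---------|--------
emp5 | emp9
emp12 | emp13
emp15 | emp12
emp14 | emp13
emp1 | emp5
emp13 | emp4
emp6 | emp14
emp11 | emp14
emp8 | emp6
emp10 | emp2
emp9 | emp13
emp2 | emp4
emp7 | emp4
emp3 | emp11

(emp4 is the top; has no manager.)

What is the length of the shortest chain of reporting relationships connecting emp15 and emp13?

2

emp15 is in emp13's organization: the chain from emp15 up to emp13 is emp15 → emp12 → emp13, which is 2 links.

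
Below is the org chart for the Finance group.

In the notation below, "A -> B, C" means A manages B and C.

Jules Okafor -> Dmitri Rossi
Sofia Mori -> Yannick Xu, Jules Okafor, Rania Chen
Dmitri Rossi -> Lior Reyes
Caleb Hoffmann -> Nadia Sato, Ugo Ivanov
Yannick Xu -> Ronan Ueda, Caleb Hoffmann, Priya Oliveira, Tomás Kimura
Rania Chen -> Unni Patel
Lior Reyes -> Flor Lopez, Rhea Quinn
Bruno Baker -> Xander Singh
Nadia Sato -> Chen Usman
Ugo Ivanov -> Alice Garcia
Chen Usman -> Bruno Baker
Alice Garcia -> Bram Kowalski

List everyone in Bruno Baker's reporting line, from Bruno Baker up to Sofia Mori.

Bruno Baker reports to Chen Usman. Chen Usman reports to Nadia Sato. Nadia Sato reports to Caleb Hoffmann. Caleb Hoffmann reports to Yannick Xu. Yannick Xu reports to Sofia Mori. Sofia Mori is at the top.

Bruno Baker -> Chen Usman -> Nadia Sato -> Caleb Hoffmann -> Yannick Xu -> Sofia Mori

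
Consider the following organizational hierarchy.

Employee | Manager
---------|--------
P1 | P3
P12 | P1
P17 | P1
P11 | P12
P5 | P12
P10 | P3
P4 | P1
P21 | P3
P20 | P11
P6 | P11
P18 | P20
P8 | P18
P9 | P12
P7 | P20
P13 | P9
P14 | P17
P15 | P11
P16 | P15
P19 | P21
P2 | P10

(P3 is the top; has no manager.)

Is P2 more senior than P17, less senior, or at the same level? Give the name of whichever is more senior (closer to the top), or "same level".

Both P2 and P17 are 2 levels below P3.

same level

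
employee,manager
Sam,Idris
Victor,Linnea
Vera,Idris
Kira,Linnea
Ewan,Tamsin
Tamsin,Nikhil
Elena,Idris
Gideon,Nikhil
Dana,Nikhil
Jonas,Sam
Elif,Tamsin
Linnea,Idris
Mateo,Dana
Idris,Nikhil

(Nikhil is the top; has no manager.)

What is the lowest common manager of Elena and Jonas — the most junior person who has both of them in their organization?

Elena's chain of managers is Idris, Nikhil. Jonas's chain of managers is Sam, Idris, Nikhil. The first manager that appears in both chains is Idris.

Idris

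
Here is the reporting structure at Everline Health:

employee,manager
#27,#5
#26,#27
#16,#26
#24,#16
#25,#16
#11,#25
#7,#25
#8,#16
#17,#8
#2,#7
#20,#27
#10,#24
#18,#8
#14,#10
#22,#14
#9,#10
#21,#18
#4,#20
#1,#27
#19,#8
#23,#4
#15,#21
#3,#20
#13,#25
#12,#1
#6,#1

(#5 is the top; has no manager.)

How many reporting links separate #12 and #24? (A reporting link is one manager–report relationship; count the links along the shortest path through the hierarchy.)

5

#12 is 2 levels below #27, and #24 is 3 levels below #27 (their lowest common manager). The shortest path runs up from #12 to #27 and back down to #24: 2 + 3 = 5 links.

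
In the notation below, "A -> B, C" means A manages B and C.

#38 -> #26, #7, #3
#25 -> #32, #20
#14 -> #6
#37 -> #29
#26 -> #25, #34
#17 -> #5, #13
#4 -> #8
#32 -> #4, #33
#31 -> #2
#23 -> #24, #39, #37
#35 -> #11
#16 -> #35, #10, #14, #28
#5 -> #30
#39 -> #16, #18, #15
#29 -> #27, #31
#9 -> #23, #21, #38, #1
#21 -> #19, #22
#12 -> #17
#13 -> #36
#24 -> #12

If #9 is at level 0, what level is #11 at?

Chain from #11 up to #9: #11 → #35 → #16 → #39 → #23 → #9. That is 5 steps up, so #11 is 5 levels below #9.

5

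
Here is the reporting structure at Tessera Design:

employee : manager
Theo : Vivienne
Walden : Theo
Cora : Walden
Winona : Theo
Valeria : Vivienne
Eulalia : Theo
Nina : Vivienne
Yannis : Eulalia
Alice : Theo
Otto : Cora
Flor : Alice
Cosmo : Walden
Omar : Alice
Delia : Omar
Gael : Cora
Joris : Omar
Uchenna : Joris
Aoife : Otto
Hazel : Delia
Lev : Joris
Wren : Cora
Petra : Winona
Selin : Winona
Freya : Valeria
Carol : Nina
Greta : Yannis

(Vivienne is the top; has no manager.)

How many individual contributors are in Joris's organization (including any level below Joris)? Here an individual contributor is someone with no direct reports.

The people in Joris's organization with no one reporting to them are Lev, Uchenna. That is 2.

2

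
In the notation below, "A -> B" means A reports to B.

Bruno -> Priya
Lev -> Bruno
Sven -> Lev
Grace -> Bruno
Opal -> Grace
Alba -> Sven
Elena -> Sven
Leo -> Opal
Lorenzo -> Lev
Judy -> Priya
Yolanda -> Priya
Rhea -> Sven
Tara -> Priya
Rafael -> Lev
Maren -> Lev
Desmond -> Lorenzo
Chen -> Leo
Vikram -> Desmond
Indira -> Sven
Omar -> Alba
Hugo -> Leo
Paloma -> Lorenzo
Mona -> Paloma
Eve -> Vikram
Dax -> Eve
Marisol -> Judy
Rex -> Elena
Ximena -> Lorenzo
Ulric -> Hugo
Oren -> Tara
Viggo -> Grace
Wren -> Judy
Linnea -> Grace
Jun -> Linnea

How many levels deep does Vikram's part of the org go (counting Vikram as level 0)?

2

The longest chain under Vikram runs Vikram → Eve → Dax, which is 2 levels below Vikram.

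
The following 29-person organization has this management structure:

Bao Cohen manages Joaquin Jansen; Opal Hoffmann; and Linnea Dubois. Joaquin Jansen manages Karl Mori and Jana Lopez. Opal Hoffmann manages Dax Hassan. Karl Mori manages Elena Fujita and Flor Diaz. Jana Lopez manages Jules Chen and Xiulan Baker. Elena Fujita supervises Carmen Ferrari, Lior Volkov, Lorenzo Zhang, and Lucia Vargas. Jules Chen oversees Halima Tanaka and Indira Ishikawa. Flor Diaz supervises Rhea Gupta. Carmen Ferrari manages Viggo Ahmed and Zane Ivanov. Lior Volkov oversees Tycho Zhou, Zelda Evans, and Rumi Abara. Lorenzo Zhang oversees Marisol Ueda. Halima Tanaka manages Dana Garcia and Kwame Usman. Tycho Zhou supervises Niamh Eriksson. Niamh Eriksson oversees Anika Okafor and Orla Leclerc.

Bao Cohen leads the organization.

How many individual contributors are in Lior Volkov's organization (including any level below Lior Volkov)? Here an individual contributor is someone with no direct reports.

4

The people in Lior Volkov's organization with no one reporting to them are Rumi Abara, Zelda Evans, Orla Leclerc, Anika Okafor. That is 4.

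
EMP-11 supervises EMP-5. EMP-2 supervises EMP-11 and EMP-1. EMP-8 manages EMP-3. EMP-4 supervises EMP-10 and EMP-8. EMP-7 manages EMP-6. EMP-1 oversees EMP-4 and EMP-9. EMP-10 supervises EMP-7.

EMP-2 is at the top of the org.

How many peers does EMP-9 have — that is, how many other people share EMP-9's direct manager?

1

EMP-9 reports to EMP-1. EMP-1's other direct reports are EMP-4 — 1 peer.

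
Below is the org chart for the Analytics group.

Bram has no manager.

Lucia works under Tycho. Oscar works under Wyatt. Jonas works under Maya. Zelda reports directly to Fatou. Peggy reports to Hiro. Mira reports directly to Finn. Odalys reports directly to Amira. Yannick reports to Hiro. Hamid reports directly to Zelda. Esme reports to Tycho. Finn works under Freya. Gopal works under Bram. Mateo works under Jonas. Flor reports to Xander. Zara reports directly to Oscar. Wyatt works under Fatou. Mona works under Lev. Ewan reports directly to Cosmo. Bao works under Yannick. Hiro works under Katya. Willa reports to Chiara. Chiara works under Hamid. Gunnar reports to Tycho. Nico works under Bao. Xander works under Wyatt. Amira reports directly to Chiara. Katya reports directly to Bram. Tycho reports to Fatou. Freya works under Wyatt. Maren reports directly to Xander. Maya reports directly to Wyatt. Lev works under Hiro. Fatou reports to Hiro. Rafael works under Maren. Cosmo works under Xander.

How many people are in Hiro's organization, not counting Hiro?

Hiro directly manages Fatou, Lev, Peggy, Yannick. Under Fatou: Tycho, Esme, Lucia, Gunnar, Zelda, Hamid, Chiara, Amira, Odalys, Willa, Wyatt, Oscar, Zara, Freya, Finn, Mira, Maya, Jonas, Mateo, Xander, Flor, Cosmo, Ewan, Maren, Rafael (25). Under Lev: Mona (1). Peggy has no reports. Under Yannick: Bao, Nico (2). So Hiro's organization is 4 direct reports plus everyone under them: 26 + 2 + 1 + 3 = 32.

32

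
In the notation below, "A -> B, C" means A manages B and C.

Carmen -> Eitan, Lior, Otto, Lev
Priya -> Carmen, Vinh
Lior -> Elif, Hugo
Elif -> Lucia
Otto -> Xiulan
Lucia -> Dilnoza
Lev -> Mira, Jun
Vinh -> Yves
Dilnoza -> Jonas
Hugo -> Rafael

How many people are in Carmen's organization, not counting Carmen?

Carmen directly manages Eitan, Lior, Otto, Lev. Eitan has no reports. Under Lior: Hugo, Rafael, Elif, Lucia, Dilnoza, Jonas (6). Under Otto: Xiulan (1). Under Lev: Jun, Mira (2). So Carmen's organization is 4 direct reports plus everyone under them: 1 + 7 + 2 + 3 = 13.

13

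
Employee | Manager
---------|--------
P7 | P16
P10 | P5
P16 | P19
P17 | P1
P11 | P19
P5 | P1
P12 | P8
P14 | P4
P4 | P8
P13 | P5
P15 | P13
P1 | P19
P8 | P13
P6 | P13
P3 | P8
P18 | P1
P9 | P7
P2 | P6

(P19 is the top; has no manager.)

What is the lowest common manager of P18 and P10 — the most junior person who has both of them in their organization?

P18's chain of managers is P1, P19. P10's chain of managers is P5, P1, P19. The first manager that appears in both chains is P1.

P1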